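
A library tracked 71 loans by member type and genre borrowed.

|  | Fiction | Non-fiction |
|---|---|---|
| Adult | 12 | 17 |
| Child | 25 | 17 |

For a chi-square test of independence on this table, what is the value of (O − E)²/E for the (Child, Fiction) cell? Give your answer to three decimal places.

0.443

Row total (Child) = 42; column total (Fiction) = 37; N = 71.
Expected count E = 42 × 37 / 71 = 21.8873.
Contribution = (O − E)²/E = (25 − 21.8873)² / 21.8873 = 0.443.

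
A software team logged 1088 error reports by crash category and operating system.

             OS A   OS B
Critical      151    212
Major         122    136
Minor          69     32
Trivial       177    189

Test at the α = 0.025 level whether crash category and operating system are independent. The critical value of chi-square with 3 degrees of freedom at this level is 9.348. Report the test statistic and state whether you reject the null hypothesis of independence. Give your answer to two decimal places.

22.71; reject H₀

Row totals: 363, 258, 101, 366. Column totals: 519, 569. Grand total N = 1088.
Expected counts (row total × column total / N):
  Critical, OS A: 363×519/1088 = 173.159
  Critical, OS B: 363×569/1088 = 189.841
  Major, OS A: 258×519/1088 = 123.072
  Major, OS B: 258×569/1088 = 134.928
  Minor, OS A: 101×519/1088 = 48.179
  Minor, OS B: 101×569/1088 = 52.821
  Trivial, OS A: 366×519/1088 = 174.590
  Trivial, OS B: 366×569/1088 = 191.410
Contributions (O − E)²/E:
  (151 − 173.159)²/173.159 = 2.8357
  (212 − 189.841)²/189.841 = 2.5865
  (122 − 123.072)²/123.072 = 0.0093
  (136 − 134.928)²/134.928 = 0.0085
  (69 − 48.179)²/48.179 = 8.9980
  (32 − 52.821)²/52.821 = 8.2072
  (177 − 174.590)²/174.590 = 0.0333
  (189 − 191.410)²/191.410 = 0.0303
χ² = 2.8357 + 2.5865 + 0.0093 + 0.0085 + 8.9980 + 8.2072 + 0.0333 + 0.0303 = 22.71
df = (4−1)(2−1) = 3. Since 22.71 > 9.348, reject the null hypothesis of independence at α = 0.025.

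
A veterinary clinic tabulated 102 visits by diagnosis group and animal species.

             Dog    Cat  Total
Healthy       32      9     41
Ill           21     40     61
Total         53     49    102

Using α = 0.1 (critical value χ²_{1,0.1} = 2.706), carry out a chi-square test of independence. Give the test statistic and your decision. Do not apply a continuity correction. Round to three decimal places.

18.692; reject H₀

Grand total N = 102.
Expected counts (row total × column total / N):
  Healthy, Dog: 41×53/102 = 21.3039
  Healthy, Cat: 41×49/102 = 19.6961
  Ill, Dog: 61×53/102 = 31.6961
  Ill, Cat: 61×49/102 = 29.3039
Contributions (O − E)²/E:
  (32 − 21.3039)²/21.3039 = 5.3702
  (9 − 19.6961)²/19.6961 = 5.8086
  (21 − 31.6961)²/31.6961 = 3.6095
  (40 − 29.3039)²/29.3039 = 3.9041
χ² = 5.3702 + 5.8086 + 3.6095 + 3.9041 = 18.692
df = (2−1)(2−1) = 1. Since 18.692 > 2.706, reject the null hypothesis of independence at α = 0.1.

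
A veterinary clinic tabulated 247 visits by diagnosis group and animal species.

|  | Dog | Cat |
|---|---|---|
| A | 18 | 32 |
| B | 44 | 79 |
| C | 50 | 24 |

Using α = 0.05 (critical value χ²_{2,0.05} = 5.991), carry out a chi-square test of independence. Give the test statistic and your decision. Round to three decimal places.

21.055; reject H₀

Row totals: 50, 123, 74. Column totals: 112, 135. Grand total N = 247.
Expected counts (row total × column total / N):
  A, Dog: 50×112/247 = 22.6721
  A, Cat: 50×135/247 = 27.3279
  B, Dog: 123×112/247 = 55.7733
  B, Cat: 123×135/247 = 67.2267
  C, Dog: 74×112/247 = 33.5547
  C, Cat: 74×135/247 = 40.4453
Contributions (O − E)²/E:
  (18 − 22.6721)²/22.6721 = 0.9628
  (32 − 27.3279)²/27.3279 = 0.7988
  (44 − 55.7733)²/55.7733 = 2.4852
  (79 − 67.2267)²/67.2267 = 2.0618
  (50 − 33.5547)²/33.5547 = 8.0599
  (24 − 40.4453)²/40.4453 = 6.6868
χ² = 0.9628 + 0.7988 + 2.4852 + 2.0618 + 8.0599 + 6.6868 = 21.055
df = (3−1)(2−1) = 2. Since 21.055 > 5.991, reject the null hypothesis of independence at α = 0.05.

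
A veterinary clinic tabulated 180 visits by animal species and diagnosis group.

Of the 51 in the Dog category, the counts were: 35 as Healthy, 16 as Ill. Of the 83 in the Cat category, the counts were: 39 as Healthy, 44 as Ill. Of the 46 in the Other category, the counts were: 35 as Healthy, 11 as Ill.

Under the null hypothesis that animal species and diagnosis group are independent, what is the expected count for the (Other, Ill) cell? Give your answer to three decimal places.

Row total (Other) = 46; column total (Ill) = 71; grand total N = 180.
Expected count = (row total × column total) / N = 46 × 71 / 180 = 18.144.

18.144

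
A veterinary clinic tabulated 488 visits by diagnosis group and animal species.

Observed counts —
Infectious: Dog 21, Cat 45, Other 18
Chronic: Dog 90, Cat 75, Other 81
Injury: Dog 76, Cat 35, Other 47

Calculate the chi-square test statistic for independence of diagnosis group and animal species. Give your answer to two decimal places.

28.10

Row totals: 84, 246, 158. Column totals: 187, 155, 146. Grand total N = 488.
Expected counts (row total × column total / N):
  Infectious, Dog: 84×187/488 = 32.189
  Infectious, Cat: 84×155/488 = 26.680
  Infectious, Other: 84×146/488 = 25.131
  Chronic, Dog: 246×187/488 = 94.266
  Chronic, Cat: 246×155/488 = 78.135
  Chronic, Other: 246×146/488 = 73.598
  Injury, Dog: 158×187/488 = 60.545
  Injury, Cat: 158×155/488 = 50.184
  Injury, Other: 158×146/488 = 47.270
Contributions (O − E)²/E:
  (21 − 32.189)²/32.189 = 3.8893
  (45 − 26.680)²/26.680 = 12.5796
  (18 − 25.131)²/25.131 = 2.0234
  (90 − 94.266)²/94.266 = 0.1931
  (75 − 78.135)²/78.135 = 0.1258
  (81 − 73.598)²/73.598 = 0.7444
  (76 − 60.545)²/60.545 = 3.9451
  (35 − 50.184)²/50.184 = 4.5942
  (47 − 47.270)²/47.270 = 0.0015
χ² = 3.8893 + 12.5796 + 2.0234 + 0.1931 + 0.1258 + 0.7444 + 3.9451 + 4.5942 + 0.0015 = 28.10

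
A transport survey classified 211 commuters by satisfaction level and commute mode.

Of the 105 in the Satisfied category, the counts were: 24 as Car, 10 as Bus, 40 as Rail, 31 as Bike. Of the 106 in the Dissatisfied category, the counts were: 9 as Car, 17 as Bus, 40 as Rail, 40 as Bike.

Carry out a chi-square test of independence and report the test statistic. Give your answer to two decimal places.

Row totals: 105, 106. Column totals: 33, 27, 80, 71. Grand total N = 211.
Expected counts (row total × column total / N):
  Satisfied, Car: 105×33/211 = 16.422
  Satisfied, Bus: 105×27/211 = 13.436
  Satisfied, Rail: 105×80/211 = 39.810
  Satisfied, Bike: 105×71/211 = 35.332
  Dissatisfied, Car: 106×33/211 = 16.578
  Dissatisfied, Bus: 106×27/211 = 13.564
  Dissatisfied, Rail: 106×80/211 = 40.190
  Dissatisfied, Bike: 106×71/211 = 35.668
Contributions (O − E)²/E:
  (24 − 16.422)²/16.422 = 3.4969
  (10 − 13.436)²/13.436 = 0.8787
  (40 − 39.810)²/39.810 = 0.0009
  (31 − 35.332)²/35.332 = 0.5311
  (9 − 16.578)²/16.578 = 3.4640
  (17 − 13.564)²/13.564 = 0.8704
  (40 − 40.190)²/40.190 = 0.0009
  (40 − 35.668)²/35.668 = 0.5261
χ² = 3.4969 + 0.8787 + 0.0009 + 0.5311 + 3.4640 + 0.8704 + 0.0009 + 0.5261 = 9.77

9.77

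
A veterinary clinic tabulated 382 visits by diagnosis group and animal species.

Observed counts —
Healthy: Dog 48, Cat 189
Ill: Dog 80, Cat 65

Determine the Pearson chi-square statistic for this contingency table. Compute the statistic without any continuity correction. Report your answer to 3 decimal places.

49.234

Row totals: 237, 145. Column totals: 128, 254. Grand total N = 382.
Expected counts (row total × column total / N):
  Healthy, Dog: 237×128/382 = 79.4136
  Healthy, Cat: 237×254/382 = 157.5864
  Ill, Dog: 145×128/382 = 48.5864
  Ill, Cat: 145×254/382 = 96.4136
Contributions (O − E)²/E:
  (48 − 79.4136)²/79.4136 = 12.4263
  (189 − 157.5864)²/157.5864 = 6.2621
  (80 − 48.5864)²/48.5864 = 20.3105
  (65 − 96.4136)²/96.4136 = 10.2352
χ² = 12.4263 + 6.2621 + 20.3105 + 10.2352 = 49.234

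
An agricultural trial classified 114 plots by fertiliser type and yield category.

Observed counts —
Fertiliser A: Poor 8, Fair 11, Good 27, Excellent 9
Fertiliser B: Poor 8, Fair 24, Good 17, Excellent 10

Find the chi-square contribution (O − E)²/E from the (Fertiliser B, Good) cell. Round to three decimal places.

Row total (Fertiliser B) = 59; column total (Good) = 44; N = 114.
Expected count E = 59 × 44 / 114 = 22.7719.
Contribution = (O − E)²/E = (17 − 22.7719)² / 22.7719 = 1.463.

1.463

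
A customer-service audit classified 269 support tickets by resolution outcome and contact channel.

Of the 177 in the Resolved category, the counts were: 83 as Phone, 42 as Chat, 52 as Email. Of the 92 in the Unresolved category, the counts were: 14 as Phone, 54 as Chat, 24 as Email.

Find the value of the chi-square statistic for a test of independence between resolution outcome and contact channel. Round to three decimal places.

Row totals: 177, 92. Column totals: 97, 96, 76. Grand total N = 269.
Expected counts (row total × column total / N):
  Resolved, Phone: 177×97/269 = 63.8253
  Resolved, Chat: 177×96/269 = 63.1673
  Resolved, Email: 177×76/269 = 50.0074
  Unresolved, Phone: 92×97/269 = 33.1747
  Unresolved, Chat: 92×96/269 = 32.8327
  Unresolved, Email: 92×76/269 = 25.9926
Contributions (O − E)²/E:
  (83 − 63.8253)²/63.8253 = 5.7606
  (42 − 63.1673)²/63.1673 = 7.0931
  (52 − 50.0074)²/50.0074 = 0.0794
  (14 − 33.1747)²/33.1747 = 11.0828
  (54 − 32.8327)²/32.8327 = 13.6466
  (24 − 25.9926)²/25.9926 = 0.1528
χ² = 5.7606 + 7.0931 + 0.0794 + 11.0828 + 13.6466 + 0.1528 = 37.815

37.815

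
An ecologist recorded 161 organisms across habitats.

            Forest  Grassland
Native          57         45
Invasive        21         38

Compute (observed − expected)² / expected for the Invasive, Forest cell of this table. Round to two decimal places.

2.01

Row total (Invasive) = 59; column total (Forest) = 78; N = 161.
Expected count E = 59 × 78 / 161 = 28.584.
Contribution = (O − E)²/E = (21 − 28.584)² / 28.584 = 2.01.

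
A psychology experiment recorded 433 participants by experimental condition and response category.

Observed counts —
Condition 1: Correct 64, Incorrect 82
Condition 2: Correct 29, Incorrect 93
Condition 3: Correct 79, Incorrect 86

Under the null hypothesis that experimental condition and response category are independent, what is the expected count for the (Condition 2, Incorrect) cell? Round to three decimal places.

73.538

Row total (Condition 2) = 122; column total (Incorrect) = 261; grand total N = 433.
Expected count = (row total × column total) / N = 122 × 261 / 433 = 73.538.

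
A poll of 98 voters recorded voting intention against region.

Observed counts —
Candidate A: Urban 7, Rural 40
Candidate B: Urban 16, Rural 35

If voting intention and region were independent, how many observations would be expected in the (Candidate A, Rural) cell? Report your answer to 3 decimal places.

35.969

Row total (Candidate A) = 47; column total (Rural) = 75; grand total N = 98.
Expected count = (row total × column total) / N = 47 × 75 / 98 = 35.969.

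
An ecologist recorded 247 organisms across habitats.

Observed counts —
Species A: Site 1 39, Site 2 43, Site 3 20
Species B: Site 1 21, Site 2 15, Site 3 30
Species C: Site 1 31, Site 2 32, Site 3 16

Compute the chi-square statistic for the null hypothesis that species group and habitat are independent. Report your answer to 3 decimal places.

Row totals: 102, 66, 79. Column totals: 91, 90, 66. Grand total N = 247.
Expected counts (row total × column total / N):
  Species A, Site 1: 102×91/247 = 37.5789
  Species A, Site 2: 102×90/247 = 37.1660
  Species A, Site 3: 102×66/247 = 27.2551
  Species B, Site 1: 66×91/247 = 24.3158
  Species B, Site 2: 66×90/247 = 24.0486
  Species B, Site 3: 66×66/247 = 17.6356
  Species C, Site 1: 79×91/247 = 29.1053
  Species C, Site 2: 79×90/247 = 28.7854
  Species C, Site 3: 79×66/247 = 21.1093
Contributions (O − E)²/E:
  (39 − 37.5789)²/37.5789 = 0.0537
  (43 − 37.1660)²/37.1660 = 0.9158
  (20 − 27.2551)²/27.2551 = 1.9313
  (21 − 24.3158)²/24.3158 = 0.4522
  (15 − 24.0486)²/24.0486 = 3.4047
  (30 − 17.6356)²/17.6356 = 8.6687
  (31 − 29.1053)²/29.1053 = 0.1233
  (32 − 28.7854)²/28.7854 = 0.3590
  (16 − 21.1093)²/21.1093 = 1.2367
χ² = 0.0537 + 0.9158 + 1.9313 + 0.4522 + 3.4047 + 8.6687 + 0.1233 + 0.3590 + 1.2367 = 17.145

17.145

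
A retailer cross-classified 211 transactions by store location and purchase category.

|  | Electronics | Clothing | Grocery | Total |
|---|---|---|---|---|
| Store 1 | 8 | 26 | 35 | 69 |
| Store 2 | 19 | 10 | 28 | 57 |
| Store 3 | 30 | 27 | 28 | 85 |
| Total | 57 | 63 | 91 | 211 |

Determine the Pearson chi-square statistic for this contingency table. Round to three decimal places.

Grand total N = 211.
Expected counts (row total × column total / N):
  Store 1, Electronics: 69×57/211 = 18.6398
  Store 1, Clothing: 69×63/211 = 20.6019
  Store 1, Grocery: 69×91/211 = 29.7583
  Store 2, Electronics: 57×57/211 = 15.3981
  Store 2, Clothing: 57×63/211 = 17.0190
  Store 2, Grocery: 57×91/211 = 24.5829
  Store 3, Electronics: 85×57/211 = 22.9621
  Store 3, Clothing: 85×63/211 = 25.3791
  Store 3, Grocery: 85×91/211 = 36.6588
Contributions (O − E)²/E:
  (8 − 18.6398)²/18.6398 = 6.0733
  (26 − 20.6019)²/20.6019 = 1.4144
  (35 − 29.7583)²/29.7583 = 0.9233
  (19 − 15.3981)²/15.3981 = 0.8426
  (10 − 17.0190)²/17.0190 = 2.8948
  (28 − 24.5829)²/24.5829 = 0.4750
  (30 − 22.9621)²/22.9621 = 2.1571
  (27 − 25.3791)²/25.3791 = 0.1035
  (28 − 36.6588)²/36.6588 = 2.0452
χ² = 6.0733 + 1.4144 + 0.9233 + 0.8426 + 2.8948 + 0.4750 + 2.1571 + 0.1035 + 2.0452 = 16.929

16.929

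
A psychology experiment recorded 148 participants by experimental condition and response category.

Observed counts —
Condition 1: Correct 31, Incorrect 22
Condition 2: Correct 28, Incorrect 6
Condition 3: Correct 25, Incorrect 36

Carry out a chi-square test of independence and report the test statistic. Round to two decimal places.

15.32

Row totals: 53, 34, 61. Column totals: 84, 64. Grand total N = 148.
Expected counts (row total × column total / N):
  Condition 1, Correct: 53×84/148 = 30.0811
  Condition 1, Incorrect: 53×64/148 = 22.9189
  Condition 2, Correct: 34×84/148 = 19.2973
  Condition 2, Incorrect: 34×64/148 = 14.7027
  Condition 3, Correct: 61×84/148 = 34.6216
  Condition 3, Incorrect: 61×64/148 = 26.3784
Contributions (O − E)²/E:
  (31 − 30.0811)²/30.0811 = 0.0281
  (22 − 22.9189)²/22.9189 = 0.0368
  (28 − 19.2973)²/19.2973 = 3.9247
  (6 − 14.7027)²/14.7027 = 5.1512
  (25 − 34.6216)²/34.6216 = 2.6739
  (36 − 26.3784)²/26.3784 = 3.5095
χ² = 0.0281 + 0.0368 + 3.9247 + 5.1512 + 2.6739 + 3.5095 = 15.32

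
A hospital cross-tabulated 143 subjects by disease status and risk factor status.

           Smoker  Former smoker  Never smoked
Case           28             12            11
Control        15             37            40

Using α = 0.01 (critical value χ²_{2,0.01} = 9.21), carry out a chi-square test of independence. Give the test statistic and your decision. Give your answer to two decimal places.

23.34; reject H₀

Row totals: 51, 92. Column totals: 43, 49, 51. Grand total N = 143.
Expected counts (row total × column total / N):
  Case, Smoker: 51×43/143 = 15.336
  Case, Former smoker: 51×49/143 = 17.476
  Case, Never smoked: 51×51/143 = 18.189
  Control, Smoker: 92×43/143 = 27.664
  Control, Former smoker: 92×49/143 = 31.524
  Control, Never smoked: 92×51/143 = 32.811
Contributions (O − E)²/E:
  (28 − 15.336)²/15.336 = 10.4575
  (12 − 17.476)²/17.476 = 1.7159
  (11 − 18.189)²/18.189 = 2.8414
  (15 − 27.664)²/27.664 = 5.7973
  (37 − 31.524)²/31.524 = 0.9512
  (40 − 32.811)²/32.811 = 1.5751
χ² = 10.4575 + 1.7159 + 2.8414 + 5.7973 + 0.9512 + 1.5751 = 23.34
df = (2−1)(3−1) = 2. Since 23.34 > 9.21, reject the null hypothesis of independence at α = 0.01.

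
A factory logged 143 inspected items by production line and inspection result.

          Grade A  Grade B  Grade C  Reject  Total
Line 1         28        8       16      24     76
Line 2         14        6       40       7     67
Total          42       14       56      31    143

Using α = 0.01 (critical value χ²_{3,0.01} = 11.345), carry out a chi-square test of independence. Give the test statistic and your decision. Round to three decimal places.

24.090; reject H₀

Grand total N = 143.
Expected counts (row total × column total / N):
  Line 1, Grade A: 76×42/143 = 22.32168
  Line 1, Grade B: 76×14/143 = 7.44056
  Line 1, Grade C: 76×56/143 = 29.76224
  Line 1, Reject: 76×31/143 = 16.47552
  Line 2, Grade A: 67×42/143 = 19.67832
  Line 2, Grade B: 67×14/143 = 6.55944
  Line 2, Grade C: 67×56/143 = 26.23776
  Line 2, Reject: 67×31/143 = 14.52448
Contributions (O − E)²/E:
  (28 − 22.32168)²/22.32168 = 1.4445
  (8 − 7.44056)²/7.44056 = 0.0421
  (16 − 29.76224)²/29.76224 = 6.3637
  (24 − 16.47552)²/16.47552 = 3.4365
  (14 − 19.67832)²/19.67832 = 1.6385
  (6 − 6.55944)²/6.55944 = 0.0477
  (40 − 26.23776)²/26.23776 = 7.2186
  (7 − 14.52448)²/14.52448 = 3.8981
χ² = 1.4445 + 0.0421 + 6.3637 + 3.4365 + 1.6385 + 0.0477 + 7.2186 + 3.8981 = 24.090
df = (2−1)(4−1) = 3. Since 24.090 > 11.345, reject the null hypothesis of independence at α = 0.01.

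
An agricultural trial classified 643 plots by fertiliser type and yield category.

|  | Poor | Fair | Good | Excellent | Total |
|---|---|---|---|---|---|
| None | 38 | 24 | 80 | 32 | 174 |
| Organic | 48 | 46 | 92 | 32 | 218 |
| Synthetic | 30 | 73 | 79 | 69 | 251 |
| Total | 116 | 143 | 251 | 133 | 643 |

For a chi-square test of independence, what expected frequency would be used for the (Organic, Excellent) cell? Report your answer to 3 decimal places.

Row total (Organic) = 218; column total (Excellent) = 133; grand total N = 643.
Expected count = (row total × column total) / N = 218 × 133 / 643 = 45.092.

45.092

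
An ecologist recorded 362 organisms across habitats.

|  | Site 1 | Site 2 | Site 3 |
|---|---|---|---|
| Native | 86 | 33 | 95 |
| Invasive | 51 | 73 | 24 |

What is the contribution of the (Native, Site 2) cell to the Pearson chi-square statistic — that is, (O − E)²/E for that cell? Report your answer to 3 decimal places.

14.042

Row total (Native) = 214; column total (Site 2) = 106; N = 362.
Expected count E = 214 × 106 / 362 = 62.66298.
Contribution = (O − E)²/E = (33 − 62.66298)² / 62.66298 = 14.042.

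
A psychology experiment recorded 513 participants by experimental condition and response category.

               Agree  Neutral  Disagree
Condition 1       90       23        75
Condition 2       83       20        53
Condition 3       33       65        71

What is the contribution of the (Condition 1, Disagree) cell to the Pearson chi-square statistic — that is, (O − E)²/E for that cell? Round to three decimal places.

0.059

Row total (Condition 1) = 188; column total (Disagree) = 199; N = 513.
Expected count E = 188 × 199 / 513 = 72.9279.
Contribution = (O − E)²/E = (75 − 72.9279)² / 72.9279 = 0.059.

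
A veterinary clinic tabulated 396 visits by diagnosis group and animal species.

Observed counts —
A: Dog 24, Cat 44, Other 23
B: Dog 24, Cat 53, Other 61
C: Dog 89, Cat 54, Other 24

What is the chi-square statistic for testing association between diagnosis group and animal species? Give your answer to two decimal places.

Row totals: 91, 138, 167. Column totals: 137, 151, 108. Grand total N = 396.
Expected counts (row total × column total / N):
  A, Dog: 91×137/396 = 31.482
  A, Cat: 91×151/396 = 34.699
  A, Other: 91×108/396 = 24.818
  B, Dog: 138×137/396 = 47.742
  B, Cat: 138×151/396 = 52.621
  B, Other: 138×108/396 = 37.636
  C, Dog: 167×137/396 = 57.775
  C, Cat: 167×151/396 = 63.679
  C, Other: 167×108/396 = 45.545
Contributions (O − E)²/E:
  (24 − 31.482)²/31.482 = 1.7782
  (44 − 34.699)²/34.699 = 2.4931
  (23 − 24.818)²/24.818 = 0.1332
  (24 − 47.742)²/47.742 = 11.8068
  (53 − 52.621)²/52.621 = 0.0027
  (61 − 37.636)²/37.636 = 14.5041
  (89 − 57.775)²/57.775 = 16.8758
  (54 − 63.679)²/63.679 = 1.4712
  (24 − 45.545)²/45.545 = 10.1918
χ² = 1.7782 + 2.4931 + 0.1332 + 11.8068 + 0.0027 + 14.5041 + 16.8758 + 1.4712 + 10.1918 = 59.26

59.26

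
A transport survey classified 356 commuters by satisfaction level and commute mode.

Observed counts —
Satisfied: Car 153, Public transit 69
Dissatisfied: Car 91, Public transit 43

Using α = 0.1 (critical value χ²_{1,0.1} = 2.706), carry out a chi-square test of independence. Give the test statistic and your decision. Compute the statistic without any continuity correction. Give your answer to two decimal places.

Row totals: 222, 134. Column totals: 244, 112. Grand total N = 356.
Expected counts (row total × column total / N):
  Satisfied, Car: 222×244/356 = 152.157
  Satisfied, Public transit: 222×112/356 = 69.843
  Dissatisfied, Car: 134×244/356 = 91.843
  Dissatisfied, Public transit: 134×112/356 = 42.157
Contributions (O − E)²/E:
  (153 − 152.157)²/152.157 = 0.0047
  (69 − 69.843)²/69.843 = 0.0102
  (91 − 91.843)²/91.843 = 0.0077
  (43 − 42.157)²/42.157 = 0.0169
χ² = 0.0047 + 0.0102 + 0.0077 + 0.0169 = 0.04
df = (2−1)(2−1) = 1. Since 0.04 < 2.706, fail to reject the null hypothesis of independence at α = 0.1.

0.04; fail to reject H₀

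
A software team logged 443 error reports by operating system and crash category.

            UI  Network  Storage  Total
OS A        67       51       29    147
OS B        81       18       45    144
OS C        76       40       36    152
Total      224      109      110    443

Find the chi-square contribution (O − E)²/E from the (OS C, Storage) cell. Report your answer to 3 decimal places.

0.080

Row total (OS C) = 152; column total (Storage) = 110; N = 443.
Expected count E = 152 × 110 / 443 = 37.7427.
Contribution = (O − E)²/E = (36 − 37.7427)² / 37.7427 = 0.080.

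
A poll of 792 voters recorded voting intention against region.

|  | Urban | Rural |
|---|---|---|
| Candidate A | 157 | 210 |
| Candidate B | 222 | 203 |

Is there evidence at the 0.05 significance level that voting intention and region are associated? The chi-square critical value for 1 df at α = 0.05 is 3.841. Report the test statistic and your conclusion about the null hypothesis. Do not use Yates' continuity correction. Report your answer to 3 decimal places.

Row totals: 367, 425. Column totals: 379, 413. Grand total N = 792.
Expected counts (row total × column total / N):
  Candidate A, Urban: 367×379/792 = 175.6225
  Candidate A, Rural: 367×413/792 = 191.3775
  Candidate B, Urban: 425×379/792 = 203.3775
  Candidate B, Rural: 425×413/792 = 221.6225
Contributions (O − E)²/E:
  (157 − 175.6225)²/175.6225 = 1.9747
  (210 − 191.3775)²/191.3775 = 1.8121
  (222 − 203.3775)²/203.3775 = 1.7052
  (203 − 221.6225)²/221.6225 = 1.5648
χ² = 1.9747 + 1.8121 + 1.7052 + 1.5648 = 7.057
df = (2−1)(2−1) = 1. Since 7.057 > 3.841, reject the null hypothesis of independence at α = 0.05.

7.057; reject H₀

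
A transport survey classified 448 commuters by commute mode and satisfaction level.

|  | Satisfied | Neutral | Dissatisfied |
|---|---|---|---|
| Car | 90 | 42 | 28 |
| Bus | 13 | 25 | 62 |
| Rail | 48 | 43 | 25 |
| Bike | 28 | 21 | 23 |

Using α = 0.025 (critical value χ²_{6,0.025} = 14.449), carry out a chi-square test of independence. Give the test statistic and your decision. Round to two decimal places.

Row totals: 160, 100, 116, 72. Column totals: 179, 131, 138. Grand total N = 448.
Expected counts (row total × column total / N):
  Car, Satisfied: 160×179/448 = 63.9286
  Car, Neutral: 160×131/448 = 46.7857
  Car, Dissatisfied: 160×138/448 = 49.2857
  Bus, Satisfied: 100×179/448 = 39.9554
  Bus, Neutral: 100×131/448 = 29.2411
  Bus, Dissatisfied: 100×138/448 = 30.8036
  Rail, Satisfied: 116×179/448 = 46.3482
  Rail, Neutral: 116×131/448 = 33.9196
  Rail, Dissatisfied: 116×138/448 = 35.7321
  Bike, Satisfied: 72×179/448 = 28.7679
  Bike, Neutral: 72×131/448 = 21.0536
  Bike, Dissatisfied: 72×138/448 = 22.1786
Contributions (O − E)²/E:
  (90 − 63.9286)²/63.9286 = 10.6325
  (42 − 46.7857)²/46.7857 = 0.4895
  (28 − 49.2857)²/49.2857 = 9.1930
  (13 − 39.9554)²/39.9554 = 18.1851
  (25 − 29.2411)²/29.2411 = 0.6151
  (62 − 30.8036)²/30.8036 = 31.5942
  (48 − 46.3482)²/46.3482 = 0.0589
  (43 − 33.9196)²/33.9196 = 2.4309
  (25 − 35.7321)²/35.7321 = 3.2234
  (28 − 28.7679)²/28.7679 = 0.0205
  (21 − 21.0536)²/21.0536 = 0.0001
  (23 − 22.1786)²/22.1786 = 0.0304
χ² = 10.6325 + 0.4895 + 9.1930 + 18.1851 + 0.6151 + 31.5942 + 0.0589 + 2.4309 + 3.2234 + 0.0205 + 0.0001 + 0.0304 = 76.47
df = (4−1)(3−1) = 6. Since 76.47 > 14.449, reject the null hypothesis of independence at α = 0.025.

76.47; reject H₀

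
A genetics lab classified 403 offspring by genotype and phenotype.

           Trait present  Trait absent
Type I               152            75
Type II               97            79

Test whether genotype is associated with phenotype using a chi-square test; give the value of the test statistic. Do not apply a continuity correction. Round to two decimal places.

Row totals: 227, 176. Column totals: 249, 154. Grand total N = 403.
Expected counts (row total × column total / N):
  Type I, Trait present: 227×249/403 = 140.256
  Type I, Trait absent: 227×154/403 = 86.744
  Type II, Trait present: 176×249/403 = 108.744
  Type II, Trait absent: 176×154/403 = 67.256
Contributions (O − E)²/E:
  (152 − 140.256)²/140.256 = 0.9834
  (75 − 86.744)²/86.744 = 1.5900
  (97 − 108.744)²/108.744 = 1.2683
  (79 − 67.256)²/67.256 = 2.0507
χ² = 0.9834 + 1.5900 + 1.2683 + 2.0507 = 5.89

5.89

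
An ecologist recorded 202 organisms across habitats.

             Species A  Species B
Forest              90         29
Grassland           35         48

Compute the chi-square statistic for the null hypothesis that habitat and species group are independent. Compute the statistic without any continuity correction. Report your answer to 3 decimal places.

Row totals: 119, 83. Column totals: 125, 77. Grand total N = 202.
Expected counts (row total × column total / N):
  Forest, Species A: 119×125/202 = 73.6386
  Forest, Species B: 119×77/202 = 45.3614
  Grassland, Species A: 83×125/202 = 51.3614
  Grassland, Species B: 83×77/202 = 31.6386
Contributions (O − E)²/E:
  (90 − 73.6386)²/73.6386 = 3.6353
  (29 − 45.3614)²/45.3614 = 5.9014
  (35 − 51.3614)²/51.3614 = 5.2120
  (48 − 31.6386)²/31.6386 = 8.4610
χ² = 3.6353 + 5.9014 + 5.2120 + 8.4610 = 23.210

23.210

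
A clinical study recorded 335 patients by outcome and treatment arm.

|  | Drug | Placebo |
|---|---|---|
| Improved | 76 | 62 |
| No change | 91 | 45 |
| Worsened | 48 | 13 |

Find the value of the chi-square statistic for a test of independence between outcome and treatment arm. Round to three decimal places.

Row totals: 138, 136, 61. Column totals: 215, 120. Grand total N = 335.
Expected counts (row total × column total / N):
  Improved, Drug: 138×215/335 = 88.5672
  Improved, Placebo: 138×120/335 = 49.4328
  No change, Drug: 136×215/335 = 87.2836
  No change, Placebo: 136×120/335 = 48.7164
  Worsened, Drug: 61×215/335 = 39.1493
  Worsened, Placebo: 61×120/335 = 21.8507
Contributions (O − E)²/E:
  (76 − 88.5672)²/88.5672 = 1.7832
  (62 − 49.4328)²/49.4328 = 3.1949
  (91 − 87.2836)²/87.2836 = 0.1582
  (45 − 48.7164)²/48.7164 = 0.2835
  (48 − 39.1493)²/39.1493 = 2.0009
  (13 − 21.8507)²/21.8507 = 3.5850
χ² = 1.7832 + 3.1949 + 0.1582 + 0.2835 + 2.0009 + 3.5850 = 11.006

11.006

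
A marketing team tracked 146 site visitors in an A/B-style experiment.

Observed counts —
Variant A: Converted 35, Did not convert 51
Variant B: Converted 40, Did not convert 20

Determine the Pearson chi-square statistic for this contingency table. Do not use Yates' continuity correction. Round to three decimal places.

9.541

Row totals: 86, 60. Column totals: 75, 71. Grand total N = 146.
Expected counts (row total × column total / N):
  Variant A, Converted: 86×75/146 = 44.1781
  Variant A, Did not convert: 86×71/146 = 41.8219
  Variant B, Converted: 60×75/146 = 30.8219
  Variant B, Did not convert: 60×71/146 = 29.1781
Contributions (O − E)²/E:
  (35 − 44.1781)²/44.1781 = 1.9068
  (51 − 41.8219)²/41.8219 = 2.0142
  (40 − 30.8219)²/30.8219 = 2.7330
  (20 − 29.1781)²/29.1781 = 2.8870
χ² = 1.9068 + 2.0142 + 2.7330 + 2.8870 = 9.541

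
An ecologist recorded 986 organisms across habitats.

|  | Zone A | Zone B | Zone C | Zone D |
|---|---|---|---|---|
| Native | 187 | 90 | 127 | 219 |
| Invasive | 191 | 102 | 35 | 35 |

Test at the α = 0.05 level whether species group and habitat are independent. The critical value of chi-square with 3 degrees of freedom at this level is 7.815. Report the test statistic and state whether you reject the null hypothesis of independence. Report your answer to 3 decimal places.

126.572; reject H₀

Row totals: 623, 363. Column totals: 378, 192, 162, 254. Grand total N = 986.
Expected counts (row total × column total / N):
  Native, Zone A: 623×378/986 = 238.8377
  Native, Zone B: 623×192/986 = 121.3144
  Native, Zone C: 623×162/986 = 102.3590
  Native, Zone D: 623×254/986 = 160.4888
  Invasive, Zone A: 363×378/986 = 139.1623
  Invasive, Zone B: 363×192/986 = 70.6856
  Invasive, Zone C: 363×162/986 = 59.6410
  Invasive, Zone D: 363×254/986 = 93.5112
Contributions (O − E)²/E:
  (187 − 238.8377)²/238.8377 = 11.2509
  (90 − 121.3144)²/121.3144 = 8.0831
  (127 − 102.3590)²/102.3590 = 5.9319
  (219 − 160.4888)²/160.4888 = 21.3321
  (191 − 139.1623)²/139.1623 = 19.3094
  (102 − 70.6856)²/70.6856 = 13.8726
  (35 − 59.6410)²/59.6410 = 10.1806
  (35 − 93.5112)²/93.5112 = 36.6112
χ² = 11.2509 + 8.0831 + 5.9319 + 21.3321 + 19.3094 + 13.8726 + 10.1806 + 36.6112 = 126.572
df = (2−1)(4−1) = 3. Since 126.572 > 7.815, reject the null hypothesis of independence at α = 0.05.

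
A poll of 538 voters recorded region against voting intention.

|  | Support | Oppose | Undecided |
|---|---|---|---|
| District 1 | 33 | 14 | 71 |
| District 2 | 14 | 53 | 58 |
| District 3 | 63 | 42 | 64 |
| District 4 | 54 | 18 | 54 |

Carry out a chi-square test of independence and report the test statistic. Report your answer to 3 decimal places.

Row totals: 118, 125, 169, 126. Column totals: 164, 127, 247. Grand total N = 538.
Expected counts (row total × column total / N):
  District 1, Support: 118×164/538 = 35.9703
  District 1, Oppose: 118×127/538 = 27.8550
  District 1, Undecided: 118×247/538 = 54.1747
  District 2, Support: 125×164/538 = 38.1041
  District 2, Oppose: 125×127/538 = 29.5074
  District 2, Undecided: 125×247/538 = 57.3885
  District 3, Support: 169×164/538 = 51.5167
  District 3, Oppose: 169×127/538 = 39.8941
  District 3, Undecided: 169×247/538 = 77.5892
  District 4, Support: 126×164/538 = 38.4089
  District 4, Oppose: 126×127/538 = 29.7435
  District 4, Undecided: 126×247/538 = 57.8476
Contributions (O − E)²/E:
  (33 − 35.9703)²/35.9703 = 0.2453
  (14 − 27.8550)²/27.8550 = 6.8914
  (71 − 54.1747)²/54.1747 = 5.2255
  (14 − 38.1041)²/38.1041 = 15.2479
  (53 − 29.5074)²/29.5074 = 18.7039
  (58 − 57.3885)²/57.3885 = 0.0065
  (63 − 51.5167)²/51.5167 = 2.5597
  (42 − 39.8941)²/39.8941 = 0.1112
  (64 − 77.5892)²/77.5892 = 2.3801
  (54 − 38.4089)²/38.4089 = 6.3288
  (18 − 29.7435)²/29.7435 = 4.6366
  (54 − 57.8476)²/57.8476 = 0.2559
χ² = 0.2453 + 6.8914 + 5.2255 + 15.2479 + 18.7039 + 0.0065 + 2.5597 + 0.1112 + 2.3801 + 6.3288 + 4.6366 + 0.2559 = 62.593

62.593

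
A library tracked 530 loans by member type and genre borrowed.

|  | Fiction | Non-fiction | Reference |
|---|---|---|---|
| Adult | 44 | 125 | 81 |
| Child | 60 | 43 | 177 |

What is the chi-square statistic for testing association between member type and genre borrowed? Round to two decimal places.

Row totals: 250, 280. Column totals: 104, 168, 258. Grand total N = 530.
Expected counts (row total × column total / N):
  Adult, Fiction: 250×104/530 = 49.057
  Adult, Non-fiction: 250×168/530 = 79.245
  Adult, Reference: 250×258/530 = 121.698
  Child, Fiction: 280×104/530 = 54.943
  Child, Non-fiction: 280×168/530 = 88.755
  Child, Reference: 280×258/530 = 136.302
Contributions (O − E)²/E:
  (44 − 49.057)²/49.057 = 0.5213
  (125 − 79.245)²/79.245 = 26.4183
  (81 − 121.698)²/121.698 = 13.6101
  (60 − 54.943)²/54.943 = 0.4655
  (43 − 88.755)²/88.755 = 23.5876
  (177 − 136.302)²/136.302 = 12.1519
χ² = 0.5213 + 26.4183 + 13.6101 + 0.4655 + 23.5876 + 12.1519 = 76.75

76.75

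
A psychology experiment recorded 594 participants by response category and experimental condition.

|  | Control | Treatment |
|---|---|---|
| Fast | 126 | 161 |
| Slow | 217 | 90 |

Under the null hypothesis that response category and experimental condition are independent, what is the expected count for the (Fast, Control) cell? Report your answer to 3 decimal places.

165.726

Row total (Fast) = 287; column total (Control) = 343; grand total N = 594.
Expected count = (row total × column total) / N = 287 × 343 / 594 = 165.726.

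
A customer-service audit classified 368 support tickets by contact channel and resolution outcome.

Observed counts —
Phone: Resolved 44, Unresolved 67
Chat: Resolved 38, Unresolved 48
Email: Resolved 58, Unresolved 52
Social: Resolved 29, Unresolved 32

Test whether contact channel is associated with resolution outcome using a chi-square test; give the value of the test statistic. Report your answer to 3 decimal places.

Row totals: 111, 86, 110, 61. Column totals: 169, 199. Grand total N = 368.
Expected counts (row total × column total / N):
  Phone, Resolved: 111×169/368 = 50.9755
  Phone, Unresolved: 111×199/368 = 60.0245
  Chat, Resolved: 86×169/368 = 39.4946
  Chat, Unresolved: 86×199/368 = 46.5054
  Email, Resolved: 110×169/368 = 50.5163
  Email, Unresolved: 110×199/368 = 59.4837
  Social, Resolved: 61×169/368 = 28.0136
  Social, Unresolved: 61×199/368 = 32.9864
Contributions (O − E)²/E:
  (44 − 50.9755)²/50.9755 = 0.9545
  (67 − 60.0245)²/60.0245 = 0.8106
  (38 − 39.4946)²/39.4946 = 0.0566
  (48 − 46.5054)²/46.5054 = 0.0480
  (58 − 50.5163)²/50.5163 = 1.1087
  (52 − 59.4837)²/59.4837 = 0.9415
  (29 − 28.0136)²/28.0136 = 0.0347
  (32 − 32.9864)²/32.9864 = 0.0295
χ² = 0.9545 + 0.8106 + 0.0566 + 0.0480 + 1.1087 + 0.9415 + 0.0347 + 0.0295 = 3.984

3.984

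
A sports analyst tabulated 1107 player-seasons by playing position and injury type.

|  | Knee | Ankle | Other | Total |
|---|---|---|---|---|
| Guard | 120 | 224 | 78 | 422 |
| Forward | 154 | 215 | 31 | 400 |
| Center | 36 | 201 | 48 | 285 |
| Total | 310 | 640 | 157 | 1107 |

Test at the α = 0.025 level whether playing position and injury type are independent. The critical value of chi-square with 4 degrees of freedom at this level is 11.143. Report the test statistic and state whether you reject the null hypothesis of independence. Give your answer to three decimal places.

69.154; reject H₀

Grand total N = 1107.
Expected counts (row total × column total / N):
  Guard, Knee: 422×310/1107 = 118.1752
  Guard, Ankle: 422×640/1107 = 243.9747
  Guard, Other: 422×157/1107 = 59.8500
  Forward, Knee: 400×310/1107 = 112.0145
  Forward, Ankle: 400×640/1107 = 231.2556
  Forward, Other: 400×157/1107 = 56.7299
  Center, Knee: 285×310/1107 = 79.8103
  Center, Ankle: 285×640/1107 = 164.7696
  Center, Other: 285×157/1107 = 40.4201
Contributions (O − E)²/E:
  (120 − 118.1752)²/118.1752 = 0.0282
  (224 − 243.9747)²/243.9747 = 1.6354
  (78 − 59.8500)²/59.8500 = 5.5041
  (154 − 112.0145)²/112.0145 = 15.7371
  (215 − 231.2556)²/231.2556 = 1.1427
  (31 − 56.7299)²/56.7299 = 11.6698
  (36 − 79.8103)²/79.8103 = 24.0488
  (201 − 164.7696)²/164.7696 = 7.9665
  (48 − 40.4201)²/40.4201 = 1.4214
χ² = 0.0282 + 1.6354 + 5.5041 + 15.7371 + 1.1427 + 11.6698 + 24.0488 + 7.9665 + 1.4214 = 69.154
df = (3−1)(3−1) = 4. Since 69.154 > 11.143, reject the null hypothesis of independence at α = 0.025.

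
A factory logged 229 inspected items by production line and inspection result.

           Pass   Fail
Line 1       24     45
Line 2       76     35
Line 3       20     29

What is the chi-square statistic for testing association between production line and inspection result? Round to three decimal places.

22.713

Row totals: 69, 111, 49. Column totals: 120, 109. Grand total N = 229.
Expected counts (row total × column total / N):
  Line 1, Pass: 69×120/229 = 36.1572
  Line 1, Fail: 69×109/229 = 32.8428
  Line 2, Pass: 111×120/229 = 58.1659
  Line 2, Fail: 111×109/229 = 52.8341
  Line 3, Pass: 49×120/229 = 25.6769
  Line 3, Fail: 49×109/229 = 23.3231
Contributions (O − E)²/E:
  (24 − 36.1572)²/36.1572 = 4.0876
  (45 − 32.8428)²/32.8428 = 4.5001
  (76 − 58.1659)²/58.1659 = 5.4681
  (35 − 52.8341)²/52.8341 = 6.0199
  (20 − 25.6769)²/25.6769 = 1.2551
  (29 − 23.3231)²/23.3231 = 1.3818
χ² = 4.0876 + 4.5001 + 5.4681 + 6.0199 + 1.2551 + 1.3818 = 22.713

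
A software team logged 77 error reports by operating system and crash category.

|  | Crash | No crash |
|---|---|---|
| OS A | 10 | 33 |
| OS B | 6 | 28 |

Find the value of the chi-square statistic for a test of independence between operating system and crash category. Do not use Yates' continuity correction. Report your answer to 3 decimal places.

0.363

Row totals: 43, 34. Column totals: 16, 61. Grand total N = 77.
Expected counts (row total × column total / N):
  OS A, Crash: 43×16/77 = 8.9351
  OS A, No crash: 43×61/77 = 34.0649
  OS B, Crash: 34×16/77 = 7.0649
  OS B, No crash: 34×61/77 = 26.9351
Contributions (O − E)²/E:
  (10 − 8.9351)²/8.9351 = 0.1269
  (33 − 34.0649)²/34.0649 = 0.0333
  (6 − 7.0649)²/7.0649 = 0.1605
  (28 − 26.9351)²/26.9351 = 0.0421
χ² = 0.1269 + 0.0333 + 0.1605 + 0.0421 = 0.363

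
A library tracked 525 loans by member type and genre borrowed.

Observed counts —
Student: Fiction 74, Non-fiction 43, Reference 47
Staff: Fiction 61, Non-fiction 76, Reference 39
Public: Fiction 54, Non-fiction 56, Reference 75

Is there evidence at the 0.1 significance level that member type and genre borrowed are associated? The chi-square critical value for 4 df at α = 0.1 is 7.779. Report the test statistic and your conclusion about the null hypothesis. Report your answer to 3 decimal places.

Row totals: 164, 176, 185. Column totals: 189, 175, 161. Grand total N = 525.
Expected counts (row total × column total / N):
  Student, Fiction: 164×189/525 = 59.0400
  Student, Non-fiction: 164×175/525 = 54.6667
  Student, Reference: 164×161/525 = 50.2933
  Staff, Fiction: 176×189/525 = 63.3600
  Staff, Non-fiction: 176×175/525 = 58.6667
  Staff, Reference: 176×161/525 = 53.9733
  Public, Fiction: 185×189/525 = 66.6000
  Public, Non-fiction: 185×175/525 = 61.6667
  Public, Reference: 185×161/525 = 56.7333
Contributions (O − E)²/E:
  (74 − 59.0400)²/59.0400 = 3.7907
  (43 − 54.6667)²/54.6667 = 2.4899
  (47 − 50.2933)²/50.2933 = 0.2157
  (61 − 63.3600)²/63.3600 = 0.0879
  (76 − 58.6667)²/58.6667 = 5.1212
  (39 − 53.9733)²/53.9733 = 4.1539
  (54 − 66.6000)²/66.6000 = 2.3838
  (56 − 61.6667)²/61.6667 = 0.5207
  (75 − 56.7333)²/56.7333 = 5.8814
χ² = 3.7907 + 2.4899 + 0.2157 + 0.0879 + 5.1212 + 4.1539 + 2.3838 + 0.5207 + 5.8814 = 24.645
df = (3−1)(3−1) = 4. Since 24.645 > 7.779, reject the null hypothesis of independence at α = 0.1.

24.645; reject H₀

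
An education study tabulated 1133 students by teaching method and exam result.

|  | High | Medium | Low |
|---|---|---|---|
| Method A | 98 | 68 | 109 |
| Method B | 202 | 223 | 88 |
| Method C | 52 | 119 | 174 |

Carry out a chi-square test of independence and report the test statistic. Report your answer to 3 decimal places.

134.470

Row totals: 275, 513, 345. Column totals: 352, 410, 371. Grand total N = 1133.
Expected counts (row total × column total / N):
  Method A, High: 275×352/1133 = 85.43689
  Method A, Medium: 275×410/1133 = 99.51456
  Method A, Low: 275×371/1133 = 90.04854
  Method B, High: 513×352/1133 = 159.37864
  Method B, Medium: 513×410/1133 = 185.63989
  Method B, Low: 513×371/1133 = 167.98147
  Method C, High: 345×352/1133 = 107.18447
  Method C, Medium: 345×410/1133 = 124.84554
  Method C, Low: 345×371/1133 = 112.96999
Contributions (O − E)²/E:
  (98 − 85.43689)²/85.43689 = 1.8473
  (68 − 99.51456)²/99.51456 = 9.9801
  (109 − 90.04854)²/90.04854 = 3.9885
  (202 − 159.37864)²/159.37864 = 11.3979
  (223 − 185.63989)²/185.63989 = 7.5187
  (88 − 167.98147)²/167.98147 = 38.0818
  (52 − 107.18447)²/107.18447 = 28.4120
  (119 − 124.84554)²/124.84554 = 0.2737
  (174 − 112.96999)²/112.96999 = 32.9704
χ² = 1.8473 + 9.9801 + 3.9885 + 11.3979 + 7.5187 + 38.0818 + 28.4120 + 0.2737 + 32.9704 = 134.470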